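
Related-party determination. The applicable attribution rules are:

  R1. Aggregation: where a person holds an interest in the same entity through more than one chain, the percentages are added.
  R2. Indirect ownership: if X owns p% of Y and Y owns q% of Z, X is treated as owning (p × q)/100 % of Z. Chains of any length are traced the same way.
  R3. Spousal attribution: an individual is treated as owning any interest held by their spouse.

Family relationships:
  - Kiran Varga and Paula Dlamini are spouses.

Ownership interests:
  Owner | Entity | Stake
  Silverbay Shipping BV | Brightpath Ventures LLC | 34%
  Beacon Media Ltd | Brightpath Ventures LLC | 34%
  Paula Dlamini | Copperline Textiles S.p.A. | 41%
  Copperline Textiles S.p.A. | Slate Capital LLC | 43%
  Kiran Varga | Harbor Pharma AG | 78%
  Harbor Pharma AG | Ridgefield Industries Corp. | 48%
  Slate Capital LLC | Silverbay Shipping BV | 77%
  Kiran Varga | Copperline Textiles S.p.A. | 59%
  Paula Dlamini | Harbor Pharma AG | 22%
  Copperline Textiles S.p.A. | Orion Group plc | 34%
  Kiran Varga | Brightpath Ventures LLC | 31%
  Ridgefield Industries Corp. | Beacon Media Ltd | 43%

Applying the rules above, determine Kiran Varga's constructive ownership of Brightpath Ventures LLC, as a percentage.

49.275%

By spousal attribution (R3), Kiran Varga is treated as also owning Paula Dlamini's interest in Copperline Textiles S.p.A, giving 59% + 41% = 100%.
By spousal attribution (R3), Kiran Varga is treated as also owning Paula Dlamini's interest in Harbor Pharma AG, giving 78% + 22% = 100%.
Chain via Copperline Textiles S.p.A. → Slate Capital LLC → Silverbay Shipping BV (R2): 100% × 43% × 77% × 34% = 11.2574% of Brightpath Ventures LLC.
Chain via Harbor Pharma AG → Ridgefield Industries Corp. → Beacon Media Ltd (R2): 100% × 48% × 43% × 34% = 7.0176% of Brightpath Ventures LLC.
Direct interest in Brightpath Ventures LLC: 31%.
Aggregating (R1): 11.2574% + 7.0176% + 31% = 49.275%.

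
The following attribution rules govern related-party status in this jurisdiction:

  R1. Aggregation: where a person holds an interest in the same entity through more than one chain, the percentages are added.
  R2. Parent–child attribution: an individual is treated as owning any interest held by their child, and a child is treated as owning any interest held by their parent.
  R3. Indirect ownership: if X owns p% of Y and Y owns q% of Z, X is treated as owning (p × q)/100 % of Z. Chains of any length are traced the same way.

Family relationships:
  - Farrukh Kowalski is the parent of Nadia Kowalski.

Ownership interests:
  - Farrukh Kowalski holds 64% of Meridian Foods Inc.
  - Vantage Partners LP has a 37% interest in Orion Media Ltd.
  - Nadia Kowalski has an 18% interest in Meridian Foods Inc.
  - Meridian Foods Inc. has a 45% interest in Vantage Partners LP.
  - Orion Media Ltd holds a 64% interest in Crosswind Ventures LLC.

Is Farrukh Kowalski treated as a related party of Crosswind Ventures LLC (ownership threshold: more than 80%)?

No

By parent–child attribution (R2), Farrukh Kowalski is treated as also owning Nadia Kowalski's interest in Meridian Foods Inc, giving 64% + 18% = 82%.
Chain via Meridian Foods Inc. → Vantage Partners LP → Orion Media Ltd (R3): 82% × 45% × 37% × 64% = 8.73792% of Crosswind Ventures LLC.
8.73792% does not exceed the 80% threshold, so Farrukh is not a related party to Crosswind Ventures LLC.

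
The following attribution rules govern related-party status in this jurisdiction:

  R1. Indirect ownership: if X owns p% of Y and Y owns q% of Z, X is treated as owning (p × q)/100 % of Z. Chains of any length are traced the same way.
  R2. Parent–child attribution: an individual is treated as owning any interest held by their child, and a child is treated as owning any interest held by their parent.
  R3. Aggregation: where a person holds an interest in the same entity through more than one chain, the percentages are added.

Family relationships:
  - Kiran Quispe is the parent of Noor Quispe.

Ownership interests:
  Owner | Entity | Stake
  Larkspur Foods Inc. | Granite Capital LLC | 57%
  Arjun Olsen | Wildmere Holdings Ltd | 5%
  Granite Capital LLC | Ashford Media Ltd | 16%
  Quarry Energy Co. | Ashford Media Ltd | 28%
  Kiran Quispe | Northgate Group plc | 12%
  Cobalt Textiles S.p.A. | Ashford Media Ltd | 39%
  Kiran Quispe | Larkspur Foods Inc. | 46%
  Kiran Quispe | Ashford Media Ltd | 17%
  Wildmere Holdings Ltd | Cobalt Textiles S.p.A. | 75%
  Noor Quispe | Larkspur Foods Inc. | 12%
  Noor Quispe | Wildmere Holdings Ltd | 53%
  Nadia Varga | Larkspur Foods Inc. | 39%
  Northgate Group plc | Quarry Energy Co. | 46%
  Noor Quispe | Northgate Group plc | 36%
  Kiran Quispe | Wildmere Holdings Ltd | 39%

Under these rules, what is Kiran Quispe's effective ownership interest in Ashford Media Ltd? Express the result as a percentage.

By parent–child attribution (R2), Kiran Quispe is treated as also owning Noor Quispe's interest in Larkspur Foods Inc, giving 46% + 12% = 58%.
By parent–child attribution (R2), Kiran Quispe is treated as also owning Noor Quispe's interest in Wildmere Holdings Ltd, giving 39% + 53% = 92%.
By parent–child attribution (R2), Kiran Quispe is treated as also owning Noor Quispe's interest in Northgate Group plc, giving 12% + 36% = 48%.
Chain via Larkspur Foods Inc. → Granite Capital LLC (R1): 58% × 57% × 16% = 5.2896% of Ashford Media Ltd.
Chain via Wildmere Holdings Ltd → Cobalt Textiles S.p.A. (R1): 92% × 75% × 39% = 26.91% of Ashford Media Ltd.
Chain via Northgate Group plc → Quarry Energy Co. (R1): 48% × 46% × 28% = 6.1824% of Ashford Media Ltd.
Direct interest in Ashford Media Ltd: 17%.
Aggregating (R3): 5.2896% + 26.91% + 6.1824% + 17% = 55.382%.

55.382%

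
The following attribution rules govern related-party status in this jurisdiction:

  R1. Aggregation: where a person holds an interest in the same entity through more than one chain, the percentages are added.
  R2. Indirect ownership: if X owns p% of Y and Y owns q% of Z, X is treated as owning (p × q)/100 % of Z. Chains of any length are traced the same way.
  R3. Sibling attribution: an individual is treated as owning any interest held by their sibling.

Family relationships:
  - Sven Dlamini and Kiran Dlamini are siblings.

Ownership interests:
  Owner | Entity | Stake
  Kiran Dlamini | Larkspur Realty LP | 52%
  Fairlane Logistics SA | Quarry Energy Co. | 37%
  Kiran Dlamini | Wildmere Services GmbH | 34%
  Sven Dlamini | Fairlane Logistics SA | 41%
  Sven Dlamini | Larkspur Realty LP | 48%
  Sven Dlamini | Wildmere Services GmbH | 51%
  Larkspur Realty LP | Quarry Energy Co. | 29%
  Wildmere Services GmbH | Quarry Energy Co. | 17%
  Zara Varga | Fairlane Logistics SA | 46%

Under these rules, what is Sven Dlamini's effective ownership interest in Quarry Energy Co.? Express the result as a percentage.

By sibling attribution (R3), Sven Dlamini is treated as also owning Kiran Dlamini's interest in Wildmere Services GmbH, giving 51% + 34% = 85%.
By sibling attribution (R3), Sven Dlamini is treated as also owning Kiran Dlamini's interest in Larkspur Realty LP, giving 48% + 52% = 100%.
Chain via Fairlane Logistics SA (R2): 41% × 37% = 15.17% of Quarry Energy Co.
Chain via Wildmere Services GmbH (R2): 85% × 17% = 14.45% of Quarry Energy Co.
Chain via Larkspur Realty LP (R2): 100% × 29% = 29% of Quarry Energy Co.
Aggregating (R1): 15.17% + 14.45% + 29% = 58.62%.

58.62%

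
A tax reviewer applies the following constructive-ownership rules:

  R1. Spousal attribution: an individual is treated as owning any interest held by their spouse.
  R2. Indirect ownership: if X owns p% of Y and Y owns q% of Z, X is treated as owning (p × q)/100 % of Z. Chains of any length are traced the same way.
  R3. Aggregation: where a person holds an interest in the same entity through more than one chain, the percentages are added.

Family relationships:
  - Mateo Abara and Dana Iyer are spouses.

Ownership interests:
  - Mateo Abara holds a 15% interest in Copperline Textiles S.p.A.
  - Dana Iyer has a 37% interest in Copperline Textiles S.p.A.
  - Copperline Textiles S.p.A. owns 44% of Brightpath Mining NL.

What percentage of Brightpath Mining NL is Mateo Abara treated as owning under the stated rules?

By spousal attribution (R1), Mateo Abara is treated as also owning Dana Iyer's interest in Copperline Textiles S.p.A, giving 15% + 37% = 52%.
Chain via Copperline Textiles S.p.A. (R2): 52% × 44% = 22.88% of Brightpath Mining NL.

22.88%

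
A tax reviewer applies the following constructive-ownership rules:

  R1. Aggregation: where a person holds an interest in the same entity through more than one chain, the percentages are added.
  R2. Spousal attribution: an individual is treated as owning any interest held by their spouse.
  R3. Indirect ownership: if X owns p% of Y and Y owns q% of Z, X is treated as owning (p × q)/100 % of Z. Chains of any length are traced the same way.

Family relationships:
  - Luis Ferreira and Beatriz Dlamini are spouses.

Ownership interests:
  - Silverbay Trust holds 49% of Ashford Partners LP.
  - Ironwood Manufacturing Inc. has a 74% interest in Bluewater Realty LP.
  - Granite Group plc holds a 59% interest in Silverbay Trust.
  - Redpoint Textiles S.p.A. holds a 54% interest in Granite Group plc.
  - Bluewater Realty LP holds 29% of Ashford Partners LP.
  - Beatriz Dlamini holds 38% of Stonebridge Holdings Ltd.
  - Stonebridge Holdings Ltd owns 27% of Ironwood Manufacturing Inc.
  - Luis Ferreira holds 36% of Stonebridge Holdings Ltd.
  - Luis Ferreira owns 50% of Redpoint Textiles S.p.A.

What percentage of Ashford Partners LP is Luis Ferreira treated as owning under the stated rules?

By spousal attribution (R2), Luis Ferreira is treated as also owning Beatriz Dlamini's interest in Stonebridge Holdings Ltd, giving 36% + 38% = 74%.
Chain via Redpoint Textiles S.p.A. → Granite Group plc → Silverbay Trust (R3): 50% × 54% × 59% × 49% = 7.8057% of Ashford Partners LP.
Chain via Stonebridge Holdings Ltd → Ironwood Manufacturing Inc. → Bluewater Realty LP (R3): 74% × 27% × 74% × 29% = 4.287708% of Ashford Partners LP.
Aggregating (R1): 7.8057% + 4.287708% = 12.093408%.

12.093408%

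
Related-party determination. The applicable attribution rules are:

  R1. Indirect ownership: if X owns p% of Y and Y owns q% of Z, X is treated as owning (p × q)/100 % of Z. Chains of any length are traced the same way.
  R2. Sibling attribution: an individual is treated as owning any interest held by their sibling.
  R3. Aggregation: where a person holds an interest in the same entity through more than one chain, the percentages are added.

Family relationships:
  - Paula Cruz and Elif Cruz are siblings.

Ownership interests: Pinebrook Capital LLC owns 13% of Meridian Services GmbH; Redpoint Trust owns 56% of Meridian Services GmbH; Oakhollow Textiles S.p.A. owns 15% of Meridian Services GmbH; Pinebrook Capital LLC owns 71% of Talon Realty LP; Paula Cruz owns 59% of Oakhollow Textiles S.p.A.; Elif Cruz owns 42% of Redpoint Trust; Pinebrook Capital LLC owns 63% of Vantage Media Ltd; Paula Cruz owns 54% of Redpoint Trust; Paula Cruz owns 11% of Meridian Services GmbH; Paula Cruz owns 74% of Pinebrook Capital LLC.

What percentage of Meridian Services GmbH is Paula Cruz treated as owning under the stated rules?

By sibling attribution (R2), Paula Cruz is treated as also owning Elif Cruz's interest in Redpoint Trust, giving 54% + 42% = 96%.
Chain via Redpoint Trust (R1): 96% × 56% = 53.76% of Meridian Services GmbH.
Chain via Pinebrook Capital LLC (R1): 74% × 13% = 9.62% of Meridian Services GmbH.
Chain via Oakhollow Textiles S.p.A. (R1): 59% × 15% = 8.85% of Meridian Services GmbH.
Direct interest in Meridian Services GmbH: 11%.
Aggregating (R3): 53.76% + 9.62% + 8.85% + 11% = 83.23%.

83.23%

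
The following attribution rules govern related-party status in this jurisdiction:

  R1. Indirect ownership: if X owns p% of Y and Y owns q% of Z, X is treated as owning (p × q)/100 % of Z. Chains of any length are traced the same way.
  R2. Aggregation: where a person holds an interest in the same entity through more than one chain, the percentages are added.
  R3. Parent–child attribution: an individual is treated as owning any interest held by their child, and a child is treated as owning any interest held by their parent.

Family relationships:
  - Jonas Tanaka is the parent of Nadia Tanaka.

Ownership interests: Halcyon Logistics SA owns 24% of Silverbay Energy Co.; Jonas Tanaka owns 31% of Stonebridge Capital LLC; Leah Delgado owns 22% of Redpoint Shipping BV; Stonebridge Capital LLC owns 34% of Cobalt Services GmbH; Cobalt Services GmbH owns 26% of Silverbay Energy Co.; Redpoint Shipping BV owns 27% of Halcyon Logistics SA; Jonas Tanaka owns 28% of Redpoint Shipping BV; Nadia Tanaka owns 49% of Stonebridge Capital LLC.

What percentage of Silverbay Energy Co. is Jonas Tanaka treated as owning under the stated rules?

8.8864%

By parent–child attribution (R3), Jonas Tanaka is treated as also owning Nadia Tanaka's interest in Stonebridge Capital LLC, giving 31% + 49% = 80%.
Chain via Stonebridge Capital LLC → Cobalt Services GmbH (R1): 80% × 34% × 26% = 7.072% of Silverbay Energy Co.
Chain via Redpoint Shipping BV → Halcyon Logistics SA (R1): 28% × 27% × 24% = 1.8144% of Silverbay Energy Co.
Aggregating (R2): 7.072% + 1.8144% = 8.8864%.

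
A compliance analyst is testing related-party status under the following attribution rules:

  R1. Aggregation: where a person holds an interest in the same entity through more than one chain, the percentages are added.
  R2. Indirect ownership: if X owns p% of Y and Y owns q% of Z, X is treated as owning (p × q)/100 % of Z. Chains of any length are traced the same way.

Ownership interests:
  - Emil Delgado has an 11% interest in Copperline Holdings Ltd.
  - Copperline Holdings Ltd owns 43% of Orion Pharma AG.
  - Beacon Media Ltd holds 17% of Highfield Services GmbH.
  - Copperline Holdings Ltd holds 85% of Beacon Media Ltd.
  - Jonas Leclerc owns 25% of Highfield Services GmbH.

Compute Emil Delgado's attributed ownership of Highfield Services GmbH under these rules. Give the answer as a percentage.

1.5895%

Chain via Copperline Holdings Ltd → Beacon Media Ltd (R2): 11% × 85% × 17% = 1.5895% of Highfield Services GmbH.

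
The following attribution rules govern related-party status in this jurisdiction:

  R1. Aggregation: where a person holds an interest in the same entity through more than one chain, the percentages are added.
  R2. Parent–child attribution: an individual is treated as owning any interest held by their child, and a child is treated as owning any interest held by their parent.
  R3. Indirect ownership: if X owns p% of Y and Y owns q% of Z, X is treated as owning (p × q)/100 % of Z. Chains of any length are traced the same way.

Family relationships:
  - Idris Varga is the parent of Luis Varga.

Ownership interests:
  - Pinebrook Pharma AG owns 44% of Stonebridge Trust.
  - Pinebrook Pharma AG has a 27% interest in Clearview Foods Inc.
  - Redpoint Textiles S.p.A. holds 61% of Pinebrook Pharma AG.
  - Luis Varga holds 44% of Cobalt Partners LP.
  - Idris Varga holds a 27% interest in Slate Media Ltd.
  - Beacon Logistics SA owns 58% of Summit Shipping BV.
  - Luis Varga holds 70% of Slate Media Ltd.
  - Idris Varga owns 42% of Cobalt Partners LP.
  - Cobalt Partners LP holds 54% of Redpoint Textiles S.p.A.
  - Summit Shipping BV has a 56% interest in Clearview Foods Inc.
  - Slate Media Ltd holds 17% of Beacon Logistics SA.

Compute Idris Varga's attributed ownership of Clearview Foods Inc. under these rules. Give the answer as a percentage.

13.00462%

By parent–child attribution (R2), Idris Varga is treated as also owning Luis Varga's interest in Cobalt Partners LP, giving 42% + 44% = 86%.
By parent–child attribution (R2), Idris Varga is treated as also owning Luis Varga's interest in Slate Media Ltd, giving 27% + 70% = 97%.
Chain via Cobalt Partners LP → Redpoint Textiles S.p.A. → Pinebrook Pharma AG (R3): 86% × 54% × 61% × 27% = 7.648668% of Clearview Foods Inc.
Chain via Slate Media Ltd → Beacon Logistics SA → Summit Shipping BV (R3): 97% × 17% × 58% × 56% = 5.355952% of Clearview Foods Inc.
Aggregating (R1): 7.648668% + 5.355952% = 13.00462%.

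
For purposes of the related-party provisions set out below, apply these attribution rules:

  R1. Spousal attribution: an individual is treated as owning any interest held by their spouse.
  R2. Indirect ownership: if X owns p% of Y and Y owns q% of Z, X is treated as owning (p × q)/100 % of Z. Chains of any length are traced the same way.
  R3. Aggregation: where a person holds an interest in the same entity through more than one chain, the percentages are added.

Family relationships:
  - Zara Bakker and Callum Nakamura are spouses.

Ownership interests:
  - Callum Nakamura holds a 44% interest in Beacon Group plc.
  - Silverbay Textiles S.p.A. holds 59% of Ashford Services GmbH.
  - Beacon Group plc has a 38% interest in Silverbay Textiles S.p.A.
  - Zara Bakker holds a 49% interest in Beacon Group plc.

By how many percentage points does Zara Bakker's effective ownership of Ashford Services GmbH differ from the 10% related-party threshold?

10.8506

By spousal attribution (R1), Zara Bakker is treated as also owning Callum Nakamura's interest in Beacon Group plc, giving 49% + 44% = 93%.
Chain via Beacon Group plc → Silverbay Textiles S.p.A. (R2): 93% × 38% × 59% = 20.8506% of Ashford Services GmbH.
20.8506% exceeds the 10% threshold by 10.8506 percentage points.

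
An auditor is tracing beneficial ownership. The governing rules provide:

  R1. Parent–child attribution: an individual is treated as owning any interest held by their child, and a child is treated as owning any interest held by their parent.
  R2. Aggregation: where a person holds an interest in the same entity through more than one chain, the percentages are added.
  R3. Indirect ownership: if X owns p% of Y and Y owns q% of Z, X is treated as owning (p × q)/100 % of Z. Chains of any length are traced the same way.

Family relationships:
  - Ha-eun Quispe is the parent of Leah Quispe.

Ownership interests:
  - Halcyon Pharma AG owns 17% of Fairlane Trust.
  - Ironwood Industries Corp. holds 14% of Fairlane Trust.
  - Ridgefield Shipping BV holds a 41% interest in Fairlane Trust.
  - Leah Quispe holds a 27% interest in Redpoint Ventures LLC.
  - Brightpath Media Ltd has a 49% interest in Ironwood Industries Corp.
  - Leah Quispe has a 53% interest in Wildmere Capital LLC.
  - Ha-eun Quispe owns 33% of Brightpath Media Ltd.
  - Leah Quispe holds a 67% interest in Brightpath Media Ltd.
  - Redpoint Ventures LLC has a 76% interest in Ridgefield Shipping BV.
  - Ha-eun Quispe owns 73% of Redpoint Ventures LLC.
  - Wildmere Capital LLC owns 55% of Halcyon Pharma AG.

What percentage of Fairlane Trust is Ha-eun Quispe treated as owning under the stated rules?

By parent–child attribution (R1), Ha-eun Quispe is treated as also owning Leah Quispe's interest in Brightpath Media Ltd, giving 33% + 67% = 100%.
By parent–child attribution (R1), Ha-eun Quispe is treated as also owning Leah Quispe's interest in Redpoint Ventures LLC, giving 73% + 27% = 100%.
By parent–child attribution (R1), Ha-eun Quispe is treated as owning Leah Quispe's 53% interest in Wildmere Capital LLC.
Chain via Brightpath Media Ltd → Ironwood Industries Corp. (R3): 100% × 49% × 14% = 6.86% of Fairlane Trust.
Chain via Redpoint Ventures LLC → Ridgefield Shipping BV (R3): 100% × 76% × 41% = 31.16% of Fairlane Trust.
Chain via Wildmere Capital LLC → Halcyon Pharma AG (R3): 53% × 55% × 17% = 4.9555% of Fairlane Trust.
Aggregating (R2): 6.86% + 31.16% + 4.9555% = 42.9755%.

42.9755%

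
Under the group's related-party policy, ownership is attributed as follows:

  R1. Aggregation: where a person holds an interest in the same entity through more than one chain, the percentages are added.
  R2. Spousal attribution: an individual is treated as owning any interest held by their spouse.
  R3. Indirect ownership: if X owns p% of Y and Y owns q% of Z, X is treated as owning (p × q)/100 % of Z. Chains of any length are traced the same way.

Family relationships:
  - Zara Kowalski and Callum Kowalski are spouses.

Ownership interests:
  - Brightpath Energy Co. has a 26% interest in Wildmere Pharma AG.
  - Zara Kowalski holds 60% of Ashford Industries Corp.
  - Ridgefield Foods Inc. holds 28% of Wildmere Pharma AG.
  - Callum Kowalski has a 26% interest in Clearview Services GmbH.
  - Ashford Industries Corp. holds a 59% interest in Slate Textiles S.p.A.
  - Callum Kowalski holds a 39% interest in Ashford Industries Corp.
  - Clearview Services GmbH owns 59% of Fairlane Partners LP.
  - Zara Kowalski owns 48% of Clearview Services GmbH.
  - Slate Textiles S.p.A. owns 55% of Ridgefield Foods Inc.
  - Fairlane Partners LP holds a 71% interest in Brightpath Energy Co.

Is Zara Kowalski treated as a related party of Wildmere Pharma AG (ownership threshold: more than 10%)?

By spousal attribution (R2), Zara Kowalski is treated as also owning Callum Kowalski's interest in Ashford Industries Corp, giving 60% + 39% = 99%.
By spousal attribution (R2), Zara Kowalski is treated as also owning Callum Kowalski's interest in Clearview Services GmbH, giving 48% + 26% = 74%.
Chain via Ashford Industries Corp. → Slate Textiles S.p.A. → Ridgefield Foods Inc. (R3): 99% × 59% × 55% × 28% = 8.99514% of Wildmere Pharma AG.
Chain via Clearview Services GmbH → Fairlane Partners LP → Brightpath Energy Co. (R3): 74% × 59% × 71% × 26% = 8.059636% of Wildmere Pharma AG.
Aggregating (R1): 8.99514% + 8.059636% = 17.054776%.
17.054776% exceeds the 10% threshold, so Zara is a related party to Wildmere Pharma AG.

Yes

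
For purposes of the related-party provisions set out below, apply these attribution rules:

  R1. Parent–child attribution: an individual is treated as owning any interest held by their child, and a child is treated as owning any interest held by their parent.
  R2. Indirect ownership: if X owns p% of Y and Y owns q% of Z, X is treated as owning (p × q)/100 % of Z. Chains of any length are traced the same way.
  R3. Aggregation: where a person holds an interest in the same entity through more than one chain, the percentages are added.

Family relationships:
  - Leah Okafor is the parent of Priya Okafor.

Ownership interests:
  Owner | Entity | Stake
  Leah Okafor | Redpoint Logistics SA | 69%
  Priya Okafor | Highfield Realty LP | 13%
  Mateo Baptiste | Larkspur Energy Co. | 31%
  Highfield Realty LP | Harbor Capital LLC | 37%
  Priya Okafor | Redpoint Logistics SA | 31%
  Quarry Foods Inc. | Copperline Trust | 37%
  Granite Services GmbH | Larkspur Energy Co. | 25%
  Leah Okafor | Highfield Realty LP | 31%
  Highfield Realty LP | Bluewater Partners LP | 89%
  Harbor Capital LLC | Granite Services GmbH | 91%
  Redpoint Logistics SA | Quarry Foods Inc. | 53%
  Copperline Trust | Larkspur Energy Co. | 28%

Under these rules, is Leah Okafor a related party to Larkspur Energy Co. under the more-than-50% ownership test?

No

By parent–child attribution (R1), Leah Okafor is treated as also owning Priya Okafor's interest in Highfield Realty LP, giving 31% + 13% = 44%.
By parent–child attribution (R1), Leah Okafor is treated as also owning Priya Okafor's interest in Redpoint Logistics SA, giving 69% + 31% = 100%.
Chain via Highfield Realty LP → Harbor Capital LLC → Granite Services GmbH (R2): 44% × 37% × 91% × 25% = 3.7037% of Larkspur Energy Co.
Chain via Redpoint Logistics SA → Quarry Foods Inc. → Copperline Trust (R2): 100% × 53% × 37% × 28% = 5.4908% of Larkspur Energy Co.
Aggregating (R3): 3.7037% + 5.4908% = 9.1945%.
9.1945% does not exceed the 50% threshold, so Leah is not a related party to Larkspur Energy Co.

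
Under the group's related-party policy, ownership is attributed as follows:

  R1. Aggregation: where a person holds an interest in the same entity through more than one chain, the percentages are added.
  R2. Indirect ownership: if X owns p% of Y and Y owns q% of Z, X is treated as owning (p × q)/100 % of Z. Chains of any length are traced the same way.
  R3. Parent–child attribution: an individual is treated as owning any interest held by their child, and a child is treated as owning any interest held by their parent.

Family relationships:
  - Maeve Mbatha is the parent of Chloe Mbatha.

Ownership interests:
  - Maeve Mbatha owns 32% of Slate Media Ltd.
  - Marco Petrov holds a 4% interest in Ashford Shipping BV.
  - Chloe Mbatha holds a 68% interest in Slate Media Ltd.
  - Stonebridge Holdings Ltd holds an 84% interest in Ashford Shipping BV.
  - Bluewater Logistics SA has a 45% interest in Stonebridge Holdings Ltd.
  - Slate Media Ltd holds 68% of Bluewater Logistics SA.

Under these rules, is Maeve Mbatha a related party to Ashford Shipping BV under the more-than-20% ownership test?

Yes

By parent–child attribution (R3), Maeve Mbatha is treated as also owning Chloe Mbatha's interest in Slate Media Ltd, giving 32% + 68% = 100%.
Chain via Slate Media Ltd → Bluewater Logistics SA → Stonebridge Holdings Ltd (R2): 100% × 68% × 45% × 84% = 25.704% of Ashford Shipping BV.
25.704% exceeds the 20% threshold, so Maeve is a related party to Ashford Shipping BV.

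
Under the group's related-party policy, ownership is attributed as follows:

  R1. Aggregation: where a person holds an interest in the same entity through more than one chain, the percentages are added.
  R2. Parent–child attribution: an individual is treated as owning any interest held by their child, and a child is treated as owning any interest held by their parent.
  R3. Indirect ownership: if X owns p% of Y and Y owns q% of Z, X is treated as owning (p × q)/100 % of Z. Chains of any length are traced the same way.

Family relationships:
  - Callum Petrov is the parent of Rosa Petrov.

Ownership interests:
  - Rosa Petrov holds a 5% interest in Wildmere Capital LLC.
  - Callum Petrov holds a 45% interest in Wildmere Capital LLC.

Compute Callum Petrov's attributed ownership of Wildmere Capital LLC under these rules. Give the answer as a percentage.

By parent–child attribution (R2), Callum Petrov is treated as also owning Rosa Petrov's interest in Wildmere Capital LLC, giving 45% + 5% = 50%.
Direct interest in Wildmere Capital LLC: 50%.

50%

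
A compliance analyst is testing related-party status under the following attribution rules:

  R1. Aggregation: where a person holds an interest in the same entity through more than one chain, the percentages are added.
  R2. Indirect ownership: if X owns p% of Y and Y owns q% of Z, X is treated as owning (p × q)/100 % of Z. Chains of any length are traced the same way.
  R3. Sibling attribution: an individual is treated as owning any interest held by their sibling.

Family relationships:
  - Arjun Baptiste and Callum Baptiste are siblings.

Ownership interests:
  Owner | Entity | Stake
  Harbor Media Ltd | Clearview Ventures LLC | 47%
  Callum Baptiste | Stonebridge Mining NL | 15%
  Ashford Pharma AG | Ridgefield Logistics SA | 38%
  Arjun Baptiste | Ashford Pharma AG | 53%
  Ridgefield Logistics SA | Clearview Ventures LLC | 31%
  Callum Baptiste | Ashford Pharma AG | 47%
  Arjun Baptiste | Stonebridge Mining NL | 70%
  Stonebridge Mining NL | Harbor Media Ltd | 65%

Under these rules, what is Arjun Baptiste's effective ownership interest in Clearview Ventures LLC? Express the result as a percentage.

By sibling attribution (R3), Arjun Baptiste is treated as also owning Callum Baptiste's interest in Ashford Pharma AG, giving 53% + 47% = 100%.
By sibling attribution (R3), Arjun Baptiste is treated as also owning Callum Baptiste's interest in Stonebridge Mining NL, giving 70% + 15% = 85%.
Chain via Ashford Pharma AG → Ridgefield Logistics SA (R2): 100% × 38% × 31% = 11.78% of Clearview Ventures LLC.
Chain via Stonebridge Mining NL → Harbor Media Ltd (R2): 85% × 65% × 47% = 25.9675% of Clearview Ventures LLC.
Aggregating (R1): 11.78% + 25.9675% = 37.7475%.

37.7475%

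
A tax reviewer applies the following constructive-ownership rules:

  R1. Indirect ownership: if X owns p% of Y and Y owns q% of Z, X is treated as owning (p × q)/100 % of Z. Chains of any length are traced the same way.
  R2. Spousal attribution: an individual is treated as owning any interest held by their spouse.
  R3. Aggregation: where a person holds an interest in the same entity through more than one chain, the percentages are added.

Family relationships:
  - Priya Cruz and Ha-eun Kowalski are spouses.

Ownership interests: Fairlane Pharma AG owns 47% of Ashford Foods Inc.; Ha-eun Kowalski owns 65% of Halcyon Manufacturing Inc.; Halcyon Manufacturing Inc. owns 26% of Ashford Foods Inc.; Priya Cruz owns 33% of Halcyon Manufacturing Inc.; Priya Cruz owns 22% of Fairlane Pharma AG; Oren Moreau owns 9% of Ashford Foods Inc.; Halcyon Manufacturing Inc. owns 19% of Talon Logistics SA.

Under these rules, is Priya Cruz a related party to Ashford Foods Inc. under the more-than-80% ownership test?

No

By spousal attribution (R2), Priya Cruz is treated as also owning Ha-eun Kowalski's interest in Halcyon Manufacturing Inc, giving 33% + 65% = 98%.
Chain via Fairlane Pharma AG (R1): 22% × 47% = 10.34% of Ashford Foods Inc.
Chain via Halcyon Manufacturing Inc. (R1): 98% × 26% = 25.48% of Ashford Foods Inc.
Aggregating (R3): 10.34% + 25.48% = 35.82%.
35.82% does not exceed the 80% threshold, so Priya is not a related party to Ashford Foods Inc.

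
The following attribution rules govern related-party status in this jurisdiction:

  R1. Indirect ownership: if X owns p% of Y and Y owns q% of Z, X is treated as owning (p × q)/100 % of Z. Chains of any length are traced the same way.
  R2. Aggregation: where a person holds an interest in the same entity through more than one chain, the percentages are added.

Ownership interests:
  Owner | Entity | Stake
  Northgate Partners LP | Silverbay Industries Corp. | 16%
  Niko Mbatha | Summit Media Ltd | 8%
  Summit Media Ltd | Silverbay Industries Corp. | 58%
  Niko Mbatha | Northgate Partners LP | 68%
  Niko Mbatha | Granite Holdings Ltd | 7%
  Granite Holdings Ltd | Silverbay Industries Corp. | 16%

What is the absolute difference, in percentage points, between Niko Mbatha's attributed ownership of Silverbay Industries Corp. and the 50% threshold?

33.36

Chain via Summit Media Ltd (R1): 8% × 58% = 4.64% of Silverbay Industries Corp.
Chain via Granite Holdings Ltd (R1): 7% × 16% = 1.12% of Silverbay Industries Corp.
Chain via Northgate Partners LP (R1): 68% × 16% = 10.88% of Silverbay Industries Corp.
Aggregating (R2): 4.64% + 1.12% + 10.88% = 16.64%.
16.64% falls short of the 50% threshold by 33.36 percentage points.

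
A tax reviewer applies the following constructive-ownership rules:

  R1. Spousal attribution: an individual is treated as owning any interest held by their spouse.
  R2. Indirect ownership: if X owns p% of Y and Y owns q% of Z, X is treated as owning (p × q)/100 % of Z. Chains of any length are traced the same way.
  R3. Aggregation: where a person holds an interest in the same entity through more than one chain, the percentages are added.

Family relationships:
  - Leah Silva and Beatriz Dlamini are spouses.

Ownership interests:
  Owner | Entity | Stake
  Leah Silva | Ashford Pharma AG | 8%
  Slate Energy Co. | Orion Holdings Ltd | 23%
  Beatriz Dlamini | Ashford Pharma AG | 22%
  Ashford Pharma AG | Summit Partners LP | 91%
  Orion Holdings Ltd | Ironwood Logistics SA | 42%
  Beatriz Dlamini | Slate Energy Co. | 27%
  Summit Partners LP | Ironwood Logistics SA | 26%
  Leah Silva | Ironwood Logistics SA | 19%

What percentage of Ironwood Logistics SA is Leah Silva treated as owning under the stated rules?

By spousal attribution (R1), Leah Silva is treated as also owning Beatriz Dlamini's interest in Ashford Pharma AG, giving 8% + 22% = 30%.
By spousal attribution (R1), Leah Silva is treated as owning Beatriz Dlamini's 27% interest in Slate Energy Co.
Chain via Ashford Pharma AG → Summit Partners LP (R2): 30% × 91% × 26% = 7.098% of Ironwood Logistics SA.
Direct interest in Ironwood Logistics SA: 19%.
Chain via Slate Energy Co. → Orion Holdings Ltd (R2): 27% × 23% × 42% = 2.6082% of Ironwood Logistics SA.
Aggregating (R3): 7.098% + 19% + 2.6082% = 28.7062%.

28.7062%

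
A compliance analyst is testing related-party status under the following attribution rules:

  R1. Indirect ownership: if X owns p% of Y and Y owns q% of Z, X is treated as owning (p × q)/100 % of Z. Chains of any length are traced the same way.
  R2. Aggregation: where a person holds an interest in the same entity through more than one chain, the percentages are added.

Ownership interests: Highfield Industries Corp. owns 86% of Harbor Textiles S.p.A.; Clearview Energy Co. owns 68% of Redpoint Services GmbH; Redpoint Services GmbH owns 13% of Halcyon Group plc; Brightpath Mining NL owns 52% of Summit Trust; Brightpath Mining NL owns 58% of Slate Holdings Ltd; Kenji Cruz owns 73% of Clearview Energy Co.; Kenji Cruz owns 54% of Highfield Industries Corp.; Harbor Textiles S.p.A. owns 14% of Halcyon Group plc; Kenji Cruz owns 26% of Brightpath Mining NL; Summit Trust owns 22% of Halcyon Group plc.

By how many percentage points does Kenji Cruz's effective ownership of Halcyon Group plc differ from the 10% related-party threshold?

Chain via Highfield Industries Corp. → Harbor Textiles S.p.A. (R1): 54% × 86% × 14% = 6.5016% of Halcyon Group plc.
Chain via Brightpath Mining NL → Summit Trust (R1): 26% × 52% × 22% = 2.9744% of Halcyon Group plc.
Chain via Clearview Energy Co. → Redpoint Services GmbH (R1): 73% × 68% × 13% = 6.4532% of Halcyon Group plc.
Aggregating (R2): 6.5016% + 2.9744% + 6.4532% = 15.9292%.
15.9292% exceeds the 10% threshold by 5.9292 percentage points.

5.9292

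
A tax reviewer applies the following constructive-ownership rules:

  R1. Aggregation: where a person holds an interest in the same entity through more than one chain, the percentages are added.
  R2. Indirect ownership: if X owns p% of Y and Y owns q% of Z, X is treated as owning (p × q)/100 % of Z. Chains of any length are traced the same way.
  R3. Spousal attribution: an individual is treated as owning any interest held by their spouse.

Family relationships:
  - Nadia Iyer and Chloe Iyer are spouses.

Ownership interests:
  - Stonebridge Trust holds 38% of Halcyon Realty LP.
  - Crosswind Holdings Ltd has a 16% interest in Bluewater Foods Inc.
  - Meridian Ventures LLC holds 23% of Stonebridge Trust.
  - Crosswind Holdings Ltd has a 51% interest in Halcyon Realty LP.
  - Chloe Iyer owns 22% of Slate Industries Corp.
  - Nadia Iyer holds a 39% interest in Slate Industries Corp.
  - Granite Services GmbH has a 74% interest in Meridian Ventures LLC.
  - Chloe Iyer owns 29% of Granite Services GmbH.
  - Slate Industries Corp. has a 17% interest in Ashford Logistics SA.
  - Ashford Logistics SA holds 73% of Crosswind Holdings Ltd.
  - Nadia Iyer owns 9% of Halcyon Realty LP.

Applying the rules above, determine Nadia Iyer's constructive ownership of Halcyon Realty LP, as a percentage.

By spousal attribution (R3), Nadia Iyer is treated as also owning Chloe Iyer's interest in Slate Industries Corp, giving 39% + 22% = 61%.
By spousal attribution (R3), Nadia Iyer is treated as owning Chloe Iyer's 29% interest in Granite Services GmbH.
Chain via Slate Industries Corp. → Ashford Logistics SA → Crosswind Holdings Ltd (R2): 61% × 17% × 73% × 51% = 3.860751% of Halcyon Realty LP.
Direct interest in Halcyon Realty LP: 9%.
Chain via Granite Services GmbH → Meridian Ventures LLC → Stonebridge Trust (R2): 29% × 74% × 23% × 38% = 1.875604% of Halcyon Realty LP.
Aggregating (R1): 3.860751% + 9% + 1.875604% = 14.736355%.

14.736355%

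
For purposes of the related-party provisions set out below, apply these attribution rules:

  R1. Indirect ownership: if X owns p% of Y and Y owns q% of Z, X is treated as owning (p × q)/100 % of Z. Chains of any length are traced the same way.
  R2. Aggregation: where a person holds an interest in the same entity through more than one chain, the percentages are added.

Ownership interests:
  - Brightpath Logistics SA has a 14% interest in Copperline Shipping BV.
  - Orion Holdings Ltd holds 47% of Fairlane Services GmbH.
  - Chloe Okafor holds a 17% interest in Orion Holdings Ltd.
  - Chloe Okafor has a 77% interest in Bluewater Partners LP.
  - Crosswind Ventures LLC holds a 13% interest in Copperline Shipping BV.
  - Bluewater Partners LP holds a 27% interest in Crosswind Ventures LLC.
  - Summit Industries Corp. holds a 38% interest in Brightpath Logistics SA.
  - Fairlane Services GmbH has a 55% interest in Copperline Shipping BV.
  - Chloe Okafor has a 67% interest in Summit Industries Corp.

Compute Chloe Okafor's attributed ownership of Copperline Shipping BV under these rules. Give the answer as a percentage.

Chain via Summit Industries Corp. → Brightpath Logistics SA (R1): 67% × 38% × 14% = 3.5644% of Copperline Shipping BV.
Chain via Bluewater Partners LP → Crosswind Ventures LLC (R1): 77% × 27% × 13% = 2.7027% of Copperline Shipping BV.
Chain via Orion Holdings Ltd → Fairlane Services GmbH (R1): 17% × 47% × 55% = 4.3945% of Copperline Shipping BV.
Aggregating (R2): 3.5644% + 2.7027% + 4.3945% = 10.6616%.

10.6616%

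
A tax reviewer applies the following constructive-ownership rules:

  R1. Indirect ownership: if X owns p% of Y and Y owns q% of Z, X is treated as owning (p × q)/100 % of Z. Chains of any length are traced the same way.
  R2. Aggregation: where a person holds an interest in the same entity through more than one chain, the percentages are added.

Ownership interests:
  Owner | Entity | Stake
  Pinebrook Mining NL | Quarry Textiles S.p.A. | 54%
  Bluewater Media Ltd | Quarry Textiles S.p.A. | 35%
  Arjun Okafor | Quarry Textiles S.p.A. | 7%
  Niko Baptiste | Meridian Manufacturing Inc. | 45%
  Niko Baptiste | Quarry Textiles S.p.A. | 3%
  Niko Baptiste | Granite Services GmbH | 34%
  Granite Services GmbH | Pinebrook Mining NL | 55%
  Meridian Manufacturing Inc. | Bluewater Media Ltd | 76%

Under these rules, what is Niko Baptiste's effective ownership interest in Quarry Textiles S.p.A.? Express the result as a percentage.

25.068%

Chain via Granite Services GmbH → Pinebrook Mining NL (R1): 34% × 55% × 54% = 10.098% of Quarry Textiles S.p.A.
Chain via Meridian Manufacturing Inc. → Bluewater Media Ltd (R1): 45% × 76% × 35% = 11.97% of Quarry Textiles S.p.A.
Direct interest in Quarry Textiles S.p.A: 3%.
Aggregating (R2): 10.098% + 11.97% + 3% = 25.068%.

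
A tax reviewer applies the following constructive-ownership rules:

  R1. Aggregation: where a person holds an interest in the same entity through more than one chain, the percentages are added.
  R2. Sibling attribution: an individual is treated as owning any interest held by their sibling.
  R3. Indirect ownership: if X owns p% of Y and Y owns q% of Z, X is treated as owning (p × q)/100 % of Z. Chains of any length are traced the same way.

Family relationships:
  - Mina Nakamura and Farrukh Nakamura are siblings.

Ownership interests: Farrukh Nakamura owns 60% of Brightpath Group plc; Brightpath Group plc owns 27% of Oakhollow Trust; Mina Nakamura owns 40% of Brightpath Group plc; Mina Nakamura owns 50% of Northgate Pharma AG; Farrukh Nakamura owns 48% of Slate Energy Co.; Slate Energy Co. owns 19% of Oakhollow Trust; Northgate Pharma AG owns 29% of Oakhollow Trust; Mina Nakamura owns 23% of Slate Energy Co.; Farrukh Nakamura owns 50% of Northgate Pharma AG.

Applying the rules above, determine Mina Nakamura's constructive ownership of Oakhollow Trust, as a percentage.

69.49%

By sibling attribution (R2), Mina Nakamura is treated as also owning Farrukh Nakamura's interest in Slate Energy Co, giving 23% + 48% = 71%.
By sibling attribution (R2), Mina Nakamura is treated as also owning Farrukh Nakamura's interest in Northgate Pharma AG, giving 50% + 50% = 100%.
By sibling attribution (R2), Mina Nakamura is treated as also owning Farrukh Nakamura's interest in Brightpath Group plc, giving 40% + 60% = 100%.
Chain via Slate Energy Co. (R3): 71% × 19% = 13.49% of Oakhollow Trust.
Chain via Northgate Pharma AG (R3): 100% × 29% = 29% of Oakhollow Trust.
Chain via Brightpath Group plc (R3): 100% × 27% = 27% of Oakhollow Trust.
Aggregating (R1): 13.49% + 29% + 27% = 69.49%.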